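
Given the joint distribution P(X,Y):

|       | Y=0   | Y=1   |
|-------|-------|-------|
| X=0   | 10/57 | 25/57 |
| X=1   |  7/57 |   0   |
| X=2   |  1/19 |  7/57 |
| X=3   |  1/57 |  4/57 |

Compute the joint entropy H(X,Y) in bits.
2.3000 bits

H(X,Y) = -Σ_{x,y} P(x,y) log₂ P(x,y). Per-cell terms -P(x,y)·log₂P(x,y):
  X=0: 0.44052, 0.52151
  X=1: 0.37156, 0.00000
  X=2: 0.22358, 0.37156
  X=3: 0.10233, 0.26897
  (cells with P = 0 contribute 0)
Sum of the 8 terms: H(X,Y) = 2.3000 bits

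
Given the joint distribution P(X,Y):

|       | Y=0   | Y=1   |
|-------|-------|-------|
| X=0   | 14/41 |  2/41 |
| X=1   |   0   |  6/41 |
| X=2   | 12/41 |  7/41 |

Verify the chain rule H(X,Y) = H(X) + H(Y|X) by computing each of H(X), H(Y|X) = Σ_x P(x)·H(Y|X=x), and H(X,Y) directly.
H(X) = 1.4497 bits, H(Y|X) = 0.6521 bits, H(X,Y) = 2.1019 bits

Marginal of X (row sums):
  P(X=0) = 14/41 + 2/41 = 16/41
  P(X=1) = 0 + 6/41 = 6/41
  P(X=2) = 12/41 + 7/41 = 19/41
H(X) = -[(16/41)·log₂(16/41) + (6/41)·log₂(6/41) + (19/41)·log₂(19/41)]
  = 0.529776 + 0.405745 + 0.514216 = 1.4497 bits

H(Y|X) = Σ_x P(x)·H(Y|X=x):
  X=0: P(X=0) = 16/41, P(Y|X=0) = (7/8, 1/8) → H(Y|X=0) = 0.543564
  X=1: P(X=1) = 6/41, P(Y|X=1) = (0, 1) → H(Y|X=1) = 0.000000
  X=2: P(X=2) = 19/41, P(Y|X=2) = (12/19, 7/19) → H(Y|X=2) = 0.949452
H(Y|X) = (16/41)·0.543564 + (6/41)·0.000000 + (19/41)·0.949452 = 0.6521 bits

H(X,Y) = -Σ_{x,y} P(x,y) log₂ P(x,y). Per-cell terms -P(x,y)·log₂P(x,y):
  X=0: 0.529336, 0.212564
  X=1: 0.000000, 0.405745
  X=2: 0.518807, 0.435400
  (cells with P = 0 contribute 0)
Sum of the 6 terms: H(X,Y) = 2.1019 bits

Chain rule check:
  H(X) + H(Y|X) = 1.4497 + 0.6521 = 2.1018 bits
  H(X,Y) = 2.1019 bits
✓ Chain rule verified (Δ = 0.0001 is 4-dp rounding noise: each of the three values was rounded independently).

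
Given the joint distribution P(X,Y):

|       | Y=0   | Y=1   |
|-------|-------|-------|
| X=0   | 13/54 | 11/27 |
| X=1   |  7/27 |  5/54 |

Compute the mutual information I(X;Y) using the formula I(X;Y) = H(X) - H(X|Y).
0.0906 bits

I(X;Y) = H(X) - H(X|Y)

Marginal of X (row sums):
  P(X=0) = 13/54 + 11/27 = 35/54
  P(X=1) = 7/27 + 5/54 = 19/54
H(X) = -[(35/54)·log₂(35/54) + (19/54)·log₂(19/54)]
  = 0.40548 + 0.53023 = 0.93571 bits

Marginal of Y (column sums):
  P(Y=0) = 13/54 + 7/27 = 1/2
  P(Y=1) = 11/27 + 5/54 = 1/2
H(X|Y) = Σ_y P(y)·H(X|Y=y):
  Y=0: P(Y=0) = 1/2, P(X|Y=0) = (13/27, 14/27) → H(X|Y=0) = 0.99901
  Y=1: P(Y=1) = 1/2, P(X|Y=1) = (22/27, 5/27) → H(X|Y=1) = 0.69129
H(X|Y) = (1/2)·0.99901 + (1/2)·0.69129 = 0.84515 bits

I(X;Y) = H(X) - H(X|Y) = 0.93571 - 0.84515 = 0.0906 bits

Cross-check via I(X;Y) = H(X) + H(Y) - H(X,Y): computing H(Y) from the column sums and H(X,Y) from the 4 cells in the same way gives H(Y) = 1.00000 bits and H(X,Y) = 1.84515 bits, so
I(X;Y) = 0.93571 + 1.00000 - 1.84515 = 0.0906 bits ✓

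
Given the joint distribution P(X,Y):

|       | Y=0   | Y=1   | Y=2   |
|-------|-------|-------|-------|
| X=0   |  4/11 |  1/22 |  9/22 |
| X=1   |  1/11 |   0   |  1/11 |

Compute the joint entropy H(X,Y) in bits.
1.8899 bits

H(X,Y) = -Σ_{x,y} P(x,y) log₂ P(x,y). Per-cell terms -P(x,y)·log₂P(x,y):
  X=0: 0.5307, 0.2027, 0.5275
  X=1: 0.3145, 0.0000, 0.3145
  (cells with P = 0 contribute 0)
Sum of the 6 terms: H(X,Y) = 1.8899 bits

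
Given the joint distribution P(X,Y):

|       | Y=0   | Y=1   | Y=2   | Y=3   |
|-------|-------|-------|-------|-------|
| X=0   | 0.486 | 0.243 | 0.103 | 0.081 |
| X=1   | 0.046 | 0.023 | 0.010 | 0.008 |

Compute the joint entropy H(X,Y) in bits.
2.0850 bits

H(X,Y) = -Σ_{x,y} P(x,y) log₂ P(x,y). Per-cell terms -P(x,y)·log₂P(x,y):
  X=0: 0.5059, 0.4960, 0.3378, 0.2937
  X=1: 0.2043, 0.1252, 0.0664, 0.0557
Sum of the 8 terms: H(X,Y) = 2.0850 bits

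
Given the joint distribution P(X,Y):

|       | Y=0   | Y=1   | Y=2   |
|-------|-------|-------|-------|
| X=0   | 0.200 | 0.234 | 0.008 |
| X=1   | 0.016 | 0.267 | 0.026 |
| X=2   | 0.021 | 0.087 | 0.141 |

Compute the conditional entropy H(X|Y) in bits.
1.1907 bits

H(X|Y) = H(X,Y) - H(Y)

H(X,Y) = -Σ_{x,y} P(x,y) log₂ P(x,y). Per-cell terms -P(x,y)·log₂P(x,y):
  X=0: 0.46439, 0.49033, 0.05573
  X=1: 0.09545, 0.50866, 0.13690
  X=2: 0.11704, 0.30649, 0.39850
Sum of the 9 terms: H(X,Y) = 2.5735 bits

Marginal of Y (column sums):
  P(Y=0) = 0.200 + 0.016 + 0.021 = 0.237
  P(Y=1) = 0.234 + 0.267 + 0.087 = 0.588
  P(Y=2) = 0.008 + 0.026 + 0.141 = 0.175
H(Y) = -[0.237·log₂(0.237) + 0.588·log₂(0.588) + 0.175·log₂(0.175)]
  = 0.49226 + 0.45047 + 0.44005 = 1.3828 bits

H(X|Y) = H(X,Y) - H(Y) = 2.5735 - 1.3828 = 1.1907 bits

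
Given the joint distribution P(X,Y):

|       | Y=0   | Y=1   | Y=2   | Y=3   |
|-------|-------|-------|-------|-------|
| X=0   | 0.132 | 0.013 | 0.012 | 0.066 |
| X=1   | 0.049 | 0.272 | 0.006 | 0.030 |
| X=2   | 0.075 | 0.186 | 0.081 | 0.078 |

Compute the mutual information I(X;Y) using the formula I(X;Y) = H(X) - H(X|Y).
0.2880 bits

I(X;Y) = H(X) - H(X|Y)

Marginal of X (row sums):
  P(X=0) = 0.132 + 0.013 + 0.012 + 0.066 = 0.223
  P(X=1) = 0.049 + 0.272 + 0.006 + 0.030 = 0.357
  P(X=2) = 0.075 + 0.186 + 0.081 + 0.078 = 0.420
H(X) = -[0.223·log₂(0.223) + 0.357·log₂(0.357) + 0.420·log₂(0.420)]
  = 0.4828 + 0.5305 + 0.5256 = 1.5389 bits

Marginal of Y (column sums):
  P(Y=0) = 0.132 + 0.049 + 0.075 = 0.256
  P(Y=1) = 0.013 + 0.272 + 0.186 = 0.471
  P(Y=2) = 0.012 + 0.006 + 0.081 = 0.099
  P(Y=3) = 0.066 + 0.030 + 0.078 = 0.174
H(X|Y) = Σ_y P(y)·H(X|Y=y):
  Y=0: P(Y=0) = 0.256, P(X|Y=0) = (33/64, 49/256, 75/256) → H(X|Y=0) = 1.4682
  Y=1: P(Y=1) = 0.471, P(X|Y=1) = (13/471, 272/471, 62/157) → H(X|Y=1) = 1.1297
  Y=2: P(Y=2) = 0.099, P(X|Y=2) = (4/33, 2/33, 9/11) → H(X|Y=2) = 0.8510
  Y=3: P(Y=3) = 0.174, P(X|Y=3) = (11/29, 5/29, 13/29) → H(X|Y=3) = 1.4866
H(X|Y) = 0.256·1.4682 + 0.471·1.1297 + 0.099·0.8510 + 0.174·1.4866 = 1.2509 bits

I(X;Y) = H(X) - H(X|Y) = 1.5389 - 1.2509 = 0.2880 bits

Cross-check via I(X;Y) = H(X) + H(Y) - H(X,Y): computing H(Y) from the column sums and H(X,Y) from the 12 cells in the same way gives H(Y) = 1.7841 bits and H(X,Y) = 3.0350 bits, so
I(X;Y) = 1.5389 + 1.7841 - 3.0350 = 0.2880 bits ✓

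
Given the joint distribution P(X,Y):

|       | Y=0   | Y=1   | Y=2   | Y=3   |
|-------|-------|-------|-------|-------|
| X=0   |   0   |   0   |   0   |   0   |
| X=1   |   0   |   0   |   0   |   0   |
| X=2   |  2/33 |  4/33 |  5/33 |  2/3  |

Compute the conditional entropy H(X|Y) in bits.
0.0000 bits

H(X|Y) = H(X,Y) - H(Y)

H(X,Y) = -Σ_{x,y} P(x,y) log₂ P(x,y). Per-cell terms -P(x,y)·log₂P(x,y):
  X=0: 0.0000, 0.0000, 0.0000, 0.0000
  X=1: 0.0000, 0.0000, 0.0000, 0.0000
  X=2: 0.2451, 0.3690, 0.4125, 0.3900
  (cells with P = 0 contribute 0)
Sum of the 12 terms: H(X,Y) = 1.4166 bits

Marginal of Y (column sums):
  P(Y=0) = 0 + 0 + 2/33 = 2/33
  P(Y=1) = 0 + 0 + 4/33 = 4/33
  P(Y=2) = 0 + 0 + 5/33 = 5/33
  P(Y=3) = 0 + 0 + 2/3 = 2/3
H(Y) = -[(2/33)·log₂(2/33) + (4/33)·log₂(4/33) + (5/33)·log₂(5/33) + (2/3)·log₂(2/3)]
  = 0.2451 + 0.3690 + 0.4125 + 0.3900 = 1.4166 bits

H(X|Y) = H(X,Y) - H(Y) = 1.4166 - 1.4166 = 0.0000 bits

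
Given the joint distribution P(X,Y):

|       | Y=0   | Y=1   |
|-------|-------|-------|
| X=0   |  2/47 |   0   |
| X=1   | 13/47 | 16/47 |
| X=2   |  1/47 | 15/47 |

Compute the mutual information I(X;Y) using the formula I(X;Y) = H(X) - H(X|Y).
0.1982 bits

I(X;Y) = H(X) - H(X|Y)

Marginal of X (row sums):
  P(X=0) = 2/47 + 0 = 2/47
  P(X=1) = 13/47 + 16/47 = 29/47
  P(X=2) = 1/47 + 15/47 = 16/47
H(X) = -[(2/47)·log₂(2/47) + (29/47)·log₂(29/47) + (16/47)·log₂(16/47)]
  = 0.193812 + 0.429822 + 0.529222 = 1.15286 bits

Marginal of Y (column sums):
  P(Y=0) = 2/47 + 13/47 + 1/47 = 16/47
  P(Y=1) = 0 + 16/47 + 15/47 = 31/47
H(X|Y) = Σ_y P(y)·H(X|Y=y):
  Y=0: P(Y=0) = 16/47, P(X|Y=0) = (1/8, 13/16, 1/16) → H(X|Y=0) = 0.868393
  Y=1: P(Y=1) = 31/47, P(X|Y=1) = (0, 16/31, 15/31) → H(X|Y=1) = 0.999249
H(X|Y) = (16/47)·0.868393 + (31/47)·0.999249 = 0.95470 bits

I(X;Y) = H(X) - H(X|Y) = 1.15286 - 0.95470 = 0.1982 bits

Cross-check via I(X;Y) = H(X) + H(Y) - H(X,Y): computing H(Y) from the column sums and H(X,Y) from the 6 cells in the same way gives H(Y) = 0.92523 bits and H(X,Y) = 1.87993 bits, so
I(X;Y) = 1.15286 + 0.92523 - 1.87993 = 0.1982 bits ✓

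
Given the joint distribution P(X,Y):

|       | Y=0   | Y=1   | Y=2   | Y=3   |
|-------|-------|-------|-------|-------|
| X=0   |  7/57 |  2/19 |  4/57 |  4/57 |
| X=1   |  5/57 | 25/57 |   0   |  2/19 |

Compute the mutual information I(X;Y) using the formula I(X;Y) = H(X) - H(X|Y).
0.1873 bits

I(X;Y) = H(X) - H(X|Y)

Marginal of X (row sums):
  P(X=0) = 7/57 + 2/19 + 4/57 + 4/57 = 7/19
  P(X=1) = 5/57 + 25/57 + 0 + 2/19 = 12/19
H(X) = -[(7/19)·log₂(7/19) + (12/19)·log₂(12/19)]
  = 0.53074 + 0.41871 = 0.94945 bits

Marginal of Y (column sums):
  P(Y=0) = 7/57 + 5/57 = 4/19
  P(Y=1) = 2/19 + 25/57 = 31/57
  P(Y=2) = 4/57 + 0 = 4/57
  P(Y=3) = 4/57 + 2/19 = 10/57
H(X|Y) = Σ_y P(y)·H(X|Y=y):
  Y=0: P(Y=0) = 4/19, P(X|Y=0) = (7/12, 5/12) → H(X|Y=0) = 0.97987
  Y=1: P(Y=1) = 31/57, P(X|Y=1) = (6/31, 25/31) → H(X|Y=1) = 0.70884
  Y=2: P(Y=2) = 4/57, P(X|Y=2) = (1, 0) → H(X|Y=2) = 0.00000
  Y=3: P(Y=3) = 10/57, P(X|Y=3) = (2/5, 3/5) → H(X|Y=3) = 0.97095
H(X|Y) = (4/19)·0.97987 + (31/57)·0.70884 + (4/57)·0.00000 + (10/57)·0.97095 = 0.76214 bits

I(X;Y) = H(X) - H(X|Y) = 0.94945 - 0.76214 = 0.1873 bits

Cross-check via I(X;Y) = H(X) + H(Y) - H(X,Y): computing H(Y) from the column sums and H(X,Y) from the 8 cells in the same way gives H(Y) = 1.66063 bits and H(X,Y) = 2.42277 bits, so
I(X;Y) = 0.94945 + 1.66063 - 2.42277 = 0.1873 bits ✓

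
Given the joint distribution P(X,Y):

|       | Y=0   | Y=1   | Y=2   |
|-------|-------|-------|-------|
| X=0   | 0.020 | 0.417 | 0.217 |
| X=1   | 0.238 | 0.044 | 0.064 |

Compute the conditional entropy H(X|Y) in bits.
0.5285 bits

H(X|Y) = H(X,Y) - H(Y)

H(X,Y) = -Σ_{x,y} P(x,y) log₂ P(x,y). Per-cell terms -P(x,y)·log₂P(x,y):
  X=0: 0.1129, 0.5262, 0.4783
  X=1: 0.4929, 0.1983, 0.2538
Sum of the 6 terms: H(X,Y) = 2.0624 bits

Marginal of Y (column sums):
  P(Y=0) = 0.020 + 0.238 = 0.258
  P(Y=1) = 0.417 + 0.044 = 0.461
  P(Y=2) = 0.217 + 0.064 = 0.281
H(Y) = -[0.258·log₂(0.258) + 0.461·log₂(0.461) + 0.281·log₂(0.281)]
  = 0.5043 + 0.5150 + 0.5146 = 1.5339 bits

H(X|Y) = H(X,Y) - H(Y) = 2.0624 - 1.5339 = 0.5285 bits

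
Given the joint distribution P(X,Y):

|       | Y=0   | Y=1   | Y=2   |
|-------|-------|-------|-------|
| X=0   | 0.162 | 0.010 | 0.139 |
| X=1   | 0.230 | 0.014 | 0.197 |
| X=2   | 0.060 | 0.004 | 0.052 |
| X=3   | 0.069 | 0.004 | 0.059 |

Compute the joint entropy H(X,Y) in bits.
2.9593 bits

H(X,Y) = -Σ_{x,y} P(x,y) log₂ P(x,y). Per-cell terms -P(x,y)·log₂P(x,y):
  X=0: 0.4254, 0.0664, 0.3957
  X=1: 0.4877, 0.0862, 0.4617
  X=2: 0.2435, 0.0319, 0.2218
  X=3: 0.2662, 0.0319, 0.2409
Sum of the 12 terms: H(X,Y) = 2.9593 bits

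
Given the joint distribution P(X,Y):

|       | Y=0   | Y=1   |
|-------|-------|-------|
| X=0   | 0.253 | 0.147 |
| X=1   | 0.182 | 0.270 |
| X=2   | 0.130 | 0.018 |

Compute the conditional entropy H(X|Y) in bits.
1.3648 bits

H(X|Y) = H(X,Y) - H(Y)

H(X,Y) = -Σ_{x,y} P(x,y) log₂ P(x,y). Per-cell terms -P(x,y)·log₂P(x,y):
  X=0: 0.50165, 0.40662
  X=1: 0.44735, 0.51002
  X=2: 0.38264, 0.10433
Sum of the 6 terms: H(X,Y) = 2.3526 bits

Marginal of Y (column sums):
  P(Y=0) = 0.253 + 0.182 + 0.130 = 0.565
  P(Y=1) = 0.147 + 0.270 + 0.018 = 0.435
H(Y) = -[0.565·log₂(0.565) + 0.435·log₂(0.435)]
  = 0.46538 + 0.52240 = 0.9878 bits

H(X|Y) = H(X,Y) - H(Y) = 2.3526 - 0.9878 = 1.3648 bits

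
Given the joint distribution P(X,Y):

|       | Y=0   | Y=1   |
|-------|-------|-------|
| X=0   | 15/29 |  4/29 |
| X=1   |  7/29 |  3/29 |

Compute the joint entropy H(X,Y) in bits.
1.7197 bits

H(X,Y) = -Σ_{x,y} P(x,y) log₂ P(x,y). Per-cell terms -P(x,y)·log₂P(x,y):
  X=0: 0.4919, 0.3942
  X=1: 0.4950, 0.3386
Sum of the 4 terms: H(X,Y) = 1.7197 bits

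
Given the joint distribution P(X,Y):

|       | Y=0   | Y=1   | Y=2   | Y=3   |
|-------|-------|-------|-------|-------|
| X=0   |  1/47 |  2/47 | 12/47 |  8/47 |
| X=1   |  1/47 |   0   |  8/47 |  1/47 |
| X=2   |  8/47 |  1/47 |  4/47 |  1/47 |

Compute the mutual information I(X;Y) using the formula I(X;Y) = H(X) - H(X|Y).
0.3040 bits

I(X;Y) = H(X) - H(X|Y)

Marginal of X (row sums):
  P(X=0) = 1/47 + 2/47 + 12/47 + 8/47 = 23/47
  P(X=1) = 1/47 + 0 + 8/47 + 1/47 = 10/47
  P(X=2) = 8/47 + 1/47 + 4/47 + 1/47 = 14/47
H(X) = -[(23/47)·log₂(23/47) + (10/47)·log₂(10/47) + (14/47)·log₂(14/47)]
  = 0.5045 + 0.4750 + 0.5205 = 1.5000 bits

Marginal of Y (column sums):
  P(Y=0) = 1/47 + 1/47 + 8/47 = 10/47
  P(Y=1) = 2/47 + 0 + 1/47 = 3/47
  P(Y=2) = 12/47 + 8/47 + 4/47 = 24/47
  P(Y=3) = 8/47 + 1/47 + 1/47 = 10/47
H(X|Y) = Σ_y P(y)·H(X|Y=y):
  Y=0: P(Y=0) = 10/47, P(X|Y=0) = (1/10, 1/10, 4/5) → H(X|Y=0) = 0.9219
  Y=1: P(Y=1) = 3/47, P(X|Y=1) = (2/3, 0, 1/3) → H(X|Y=1) = 0.9183
  Y=2: P(Y=2) = 24/47, P(X|Y=2) = (1/2, 1/3, 1/6) → H(X|Y=2) = 1.4591
  Y=3: P(Y=3) = 10/47, P(X|Y=3) = (4/5, 1/10, 1/10) → H(X|Y=3) = 0.9219
H(X|Y) = (10/47)·0.9219 + (3/47)·0.9183 + (24/47)·1.4591 + (10/47)·0.9219 = 1.1960 bits

I(X;Y) = H(X) - H(X|Y) = 1.5000 - 1.1960 = 0.3040 bits

Cross-check via I(X;Y) = H(X) + H(Y) - H(X,Y): computing H(Y) from the column sums and H(X,Y) from the 12 cells in the same way gives H(Y) = 1.6986 bits and H(X,Y) = 2.8946 bits, so
I(X;Y) = 1.5000 + 1.6986 - 2.8946 = 0.3040 bits ✓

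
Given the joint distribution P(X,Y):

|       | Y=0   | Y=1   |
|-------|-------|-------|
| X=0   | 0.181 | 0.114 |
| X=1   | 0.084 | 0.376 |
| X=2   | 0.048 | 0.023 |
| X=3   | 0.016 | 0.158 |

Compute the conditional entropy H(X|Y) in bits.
1.5719 bits

H(X|Y) = H(X,Y) - H(Y)

H(X,Y) = -Σ_{x,y} P(x,y) log₂ P(x,y). Per-cell terms -P(x,y)·log₂P(x,y):
  X=0: 0.4463, 0.3571
  X=1: 0.3002, 0.5306
  X=2: 0.2103, 0.1252
  X=3: 0.0955, 0.4206
Sum of the 8 terms: H(X,Y) = 2.4858 bits

Marginal of Y (column sums):
  P(Y=0) = 0.181 + 0.084 + 0.048 + 0.016 = 0.329
  P(Y=1) = 0.114 + 0.376 + 0.023 + 0.158 = 0.671
H(Y) = -[0.329·log₂(0.329) + 0.671·log₂(0.671)]
  = 0.5277 + 0.3862 = 0.9139 bits

H(X|Y) = H(X,Y) - H(Y) = 2.4858 - 0.9139 = 1.5719 bits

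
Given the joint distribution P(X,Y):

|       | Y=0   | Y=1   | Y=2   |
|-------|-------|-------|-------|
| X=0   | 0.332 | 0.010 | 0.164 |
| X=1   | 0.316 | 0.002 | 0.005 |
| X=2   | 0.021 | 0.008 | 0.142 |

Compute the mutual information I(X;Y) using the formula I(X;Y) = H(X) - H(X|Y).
0.3082 bits

I(X;Y) = H(X) - H(X|Y)

Marginal of X (row sums):
  P(X=0) = 0.332 + 0.010 + 0.164 = 0.506
  P(X=1) = 0.316 + 0.002 + 0.005 = 0.323
  P(X=2) = 0.021 + 0.008 + 0.142 = 0.171
H(X) = -[0.506·log₂(0.506) + 0.323·log₂(0.323) + 0.171·log₂(0.171)]
  = 0.4973 + 0.5266 + 0.4357 = 1.4596 bits

Marginal of Y (column sums):
  P(Y=0) = 0.332 + 0.316 + 0.021 = 0.669
  P(Y=1) = 0.010 + 0.002 + 0.008 = 0.020
  P(Y=2) = 0.164 + 0.005 + 0.142 = 0.311
H(X|Y) = Σ_y P(y)·H(X|Y=y):
  Y=0: P(Y=0) = 0.669, P(X|Y=0) = (332/669, 316/669, 7/223) → H(X|Y=0) = 1.1695
  Y=1: P(Y=1) = 0.020, P(X|Y=1) = (1/2, 1/10, 2/5) → H(X|Y=1) = 1.3610
  Y=2: P(Y=2) = 0.311, P(X|Y=2) = (164/311, 5/311, 142/311) → H(X|Y=2) = 1.0991
H(X|Y) = 0.669·1.1695 + 0.020·1.3610 + 0.311·1.0991 = 1.1514 bits

I(X;Y) = H(X) - H(X|Y) = 1.4596 - 1.1514 = 0.3082 bits

Cross-check via I(X;Y) = H(X) + H(Y) - H(X,Y): computing H(Y) from the column sums and H(X,Y) from the 9 cells in the same way gives H(Y) = 1.0249 bits and H(X,Y) = 2.1763 bits, so
I(X;Y) = 1.4596 + 1.0249 - 2.1763 = 0.3082 bits ✓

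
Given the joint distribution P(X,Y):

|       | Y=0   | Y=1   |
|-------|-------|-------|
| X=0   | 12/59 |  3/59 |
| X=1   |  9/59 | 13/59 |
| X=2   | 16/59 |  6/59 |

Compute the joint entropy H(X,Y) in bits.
2.4264 bits

H(X,Y) = -Σ_{x,y} P(x,y) log₂ P(x,y). Per-cell terms -P(x,y)·log₂P(x,y):
  X=0: 0.46732, 0.21853
  X=1: 0.41380, 0.48082
  X=2: 0.51055, 0.33536
Sum of the 6 terms: H(X,Y) = 2.4264 bits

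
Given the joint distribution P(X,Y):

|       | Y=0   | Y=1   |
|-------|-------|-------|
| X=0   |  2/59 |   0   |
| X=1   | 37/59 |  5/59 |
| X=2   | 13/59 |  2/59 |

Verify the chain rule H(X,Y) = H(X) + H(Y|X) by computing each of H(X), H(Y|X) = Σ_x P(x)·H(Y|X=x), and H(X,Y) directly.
H(X) = 1.0169 bits, H(Y|X) = 0.5189 bits, H(X,Y) = 1.5358 bits

Marginal of X (row sums):
  P(X=0) = 2/59 + 0 = 2/59
  P(X=1) = 37/59 + 5/59 = 42/59
  P(X=2) = 13/59 + 2/59 = 15/59
H(X) = -[(2/59)·log₂(2/59) + (42/59)·log₂(42/59) + (15/59)·log₂(15/59)]
  = 0.16551 + 0.34905 + 0.50231 = 1.0169 bits

H(Y|X) = Σ_x P(x)·H(Y|X=x):
  X=0: P(X=0) = 2/59, P(Y|X=0) = (1, 0) → H(Y|X=0) = 0.00000
  X=1: P(X=1) = 42/59, P(Y|X=1) = (37/42, 5/42) → H(Y|X=1) = 0.52662
  X=2: P(X=2) = 15/59, P(Y|X=2) = (13/15, 2/15) → H(Y|X=2) = 0.56651
H(Y|X) = (2/59)·0.00000 + (42/59)·0.52662 + (15/59)·0.56651 = 0.5189 bits

H(X,Y) = -Σ_{x,y} P(x,y) log₂ P(x,y). Per-cell terms -P(x,y)·log₂P(x,y):
  X=0: 0.16551, 0.00000
  X=1: 0.42217, 0.30176
  X=2: 0.48082, 0.16551
  (cells with P = 0 contribute 0)
Sum of the 6 terms: H(X,Y) = 1.5358 bits

Chain rule check:
  H(X) + H(Y|X) = 1.0169 + 0.5189 = 1.5358 bits
  H(X,Y) = 1.5358 bits
✓ Chain rule verified.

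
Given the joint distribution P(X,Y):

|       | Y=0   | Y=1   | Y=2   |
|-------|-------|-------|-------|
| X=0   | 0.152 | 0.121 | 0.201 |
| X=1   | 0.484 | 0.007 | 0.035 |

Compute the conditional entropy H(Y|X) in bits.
0.9751 bits

H(Y|X) = H(X,Y) - H(X)

H(X,Y) = -Σ_{x,y} P(x,y) log₂ P(x,y). Per-cell terms -P(x,y)·log₂P(x,y):
  X=0: 0.41311, 0.36868, 0.46526
  X=1: 0.50671, 0.05011, 0.16928
Sum of the 6 terms: H(X,Y) = 1.97315 bits

Marginal of X (row sums):
  P(X=0) = 0.152 + 0.121 + 0.201 = 0.474
  P(X=1) = 0.484 + 0.007 + 0.035 = 0.526
H(X) = -[0.474·log₂(0.474) + 0.526·log₂(0.526)]
  = 0.51052 + 0.48753 = 0.99805 bits

H(Y|X) = H(X,Y) - H(X) = 1.97315 - 0.99805 = 0.9751 bits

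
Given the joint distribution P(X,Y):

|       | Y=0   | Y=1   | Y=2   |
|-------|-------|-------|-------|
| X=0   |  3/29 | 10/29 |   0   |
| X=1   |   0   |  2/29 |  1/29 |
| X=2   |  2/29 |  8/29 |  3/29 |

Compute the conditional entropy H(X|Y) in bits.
1.2179 bits

H(X|Y) = H(X,Y) - H(Y)

H(X,Y) = -Σ_{x,y} P(x,y) log₂ P(x,y). Per-cell terms -P(x,y)·log₂P(x,y):
  X=0: 0.338588, 0.529673, 0.000000
  X=1: 0.000000, 0.266068, 0.167517
  X=2: 0.266068, 0.512546, 0.338588
  (cells with P = 0 contribute 0)
Sum of the 9 terms: H(X,Y) = 2.41905 bits

Marginal of Y (column sums):
  P(Y=0) = 3/29 + 0 + 2/29 = 5/29
  P(Y=1) = 10/29 + 2/29 + 8/29 = 20/29
  P(Y=2) = 0 + 1/29 + 3/29 = 4/29
H(Y) = -[(5/29)·log₂(5/29) + (20/29)·log₂(20/29) + (4/29)·log₂(4/29)]
  = 0.437251 + 0.369692 + 0.394204 = 1.20115 bits

H(X|Y) = H(X,Y) - H(Y) = 2.41905 - 1.20115 = 1.2179 bits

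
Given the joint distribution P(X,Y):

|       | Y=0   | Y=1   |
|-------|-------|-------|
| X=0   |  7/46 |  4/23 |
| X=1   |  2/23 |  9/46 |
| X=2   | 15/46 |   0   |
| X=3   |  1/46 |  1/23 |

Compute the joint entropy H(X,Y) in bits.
2.4630 bits

H(X,Y) = -Σ_{x,y} P(x,y) log₂ P(x,y). Per-cell terms -P(x,y)·log₂P(x,y):
  X=0: 0.413336, 0.438880
  X=1: 0.306397, 0.460494
  X=2: 0.527175, 0.000000
  X=3: 0.120077, 0.196677
  (cells with P = 0 contribute 0)
Sum of the 8 terms: H(X,Y) = 2.4630 bits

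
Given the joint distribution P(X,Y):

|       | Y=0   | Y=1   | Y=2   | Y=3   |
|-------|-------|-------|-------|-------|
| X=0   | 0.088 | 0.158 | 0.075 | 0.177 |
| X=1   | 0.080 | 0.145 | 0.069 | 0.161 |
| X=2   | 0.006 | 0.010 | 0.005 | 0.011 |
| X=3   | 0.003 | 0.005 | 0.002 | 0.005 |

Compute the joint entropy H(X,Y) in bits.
3.1775 bits

H(X,Y) = -Σ_{x,y} P(x,y) log₂ P(x,y). Per-cell terms -P(x,y)·log₂P(x,y):
  X=0: 0.3086, 0.4206, 0.2803, 0.4422
  X=1: 0.2915, 0.4040, 0.2662, 0.4242
  X=2: 0.0443, 0.0664, 0.0382, 0.0716
  X=3: 0.0251, 0.0382, 0.0179, 0.0382
Sum of the 16 terms: H(X,Y) = 3.1775 bits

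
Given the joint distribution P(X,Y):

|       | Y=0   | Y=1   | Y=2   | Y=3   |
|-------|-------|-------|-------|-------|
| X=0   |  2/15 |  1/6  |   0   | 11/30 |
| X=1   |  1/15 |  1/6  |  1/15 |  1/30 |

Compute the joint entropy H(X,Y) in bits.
2.4645 bits

H(X,Y) = -Σ_{x,y} P(x,y) log₂ P(x,y). Per-cell terms -P(x,y)·log₂P(x,y):
  X=0: 0.3876, 0.4308, 0.0000, 0.5307
  X=1: 0.2605, 0.4308, 0.2605, 0.1636
  (cells with P = 0 contribute 0)
Sum of the 8 terms: H(X,Y) = 2.4645 bits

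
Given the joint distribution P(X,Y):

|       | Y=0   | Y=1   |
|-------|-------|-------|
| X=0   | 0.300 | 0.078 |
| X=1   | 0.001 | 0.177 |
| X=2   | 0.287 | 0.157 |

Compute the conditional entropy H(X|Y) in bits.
1.2190 bits

H(X|Y) = H(X,Y) - H(Y)

H(X,Y) = -Σ_{x,y} P(x,y) log₂ P(x,y). Per-cell terms -P(x,y)·log₂P(x,y):
  X=0: 0.52109, 0.28707
  X=1: 0.00997, 0.44218
  X=2: 0.51685, 0.41937
Sum of the 6 terms: H(X,Y) = 2.1965 bits

Marginal of Y (column sums):
  P(Y=0) = 0.300 + 0.001 + 0.287 = 0.588
  P(Y=1) = 0.078 + 0.177 + 0.157 = 0.412
H(Y) = -[0.588·log₂(0.588) + 0.412·log₂(0.412)]
  = 0.45047 + 0.52706 = 0.9775 bits

H(X|Y) = H(X,Y) - H(Y) = 2.1965 - 0.9775 = 1.2190 bits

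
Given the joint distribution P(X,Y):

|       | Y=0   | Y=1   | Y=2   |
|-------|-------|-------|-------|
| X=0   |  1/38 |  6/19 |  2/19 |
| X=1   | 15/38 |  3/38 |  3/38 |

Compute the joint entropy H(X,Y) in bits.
2.1129 bits

H(X,Y) = -Σ_{x,y} P(x,y) log₂ P(x,y). Per-cell terms -P(x,y)·log₂P(x,y):
  X=0: 0.1381, 0.5251, 0.3419
  X=1: 0.5294, 0.2892, 0.2892
Sum of the 6 terms: H(X,Y) = 2.1129 bits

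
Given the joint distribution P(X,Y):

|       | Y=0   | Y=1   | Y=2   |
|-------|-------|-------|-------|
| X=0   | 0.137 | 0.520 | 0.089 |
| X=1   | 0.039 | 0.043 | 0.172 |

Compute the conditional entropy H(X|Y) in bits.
0.5951 bits

H(X|Y) = H(X,Y) - H(Y)

H(X,Y) = -Σ_{x,y} P(x,y) log₂ P(x,y). Per-cell terms -P(x,y)·log₂P(x,y):
  X=0: 0.3929, 0.4906, 0.3106
  X=1: 0.1825, 0.1952, 0.4368
Sum of the 6 terms: H(X,Y) = 2.0086 bits

Marginal of Y (column sums):
  P(Y=0) = 0.137 + 0.039 = 0.176
  P(Y=1) = 0.520 + 0.043 = 0.563
  P(Y=2) = 0.089 + 0.172 = 0.261
H(Y) = -[0.176·log₂(0.176) + 0.563·log₂(0.563) + 0.261·log₂(0.261)]
  = 0.4411 + 0.4666 + 0.5058 = 1.4135 bits

H(X|Y) = H(X,Y) - H(Y) = 2.0086 - 1.4135 = 0.5951 bits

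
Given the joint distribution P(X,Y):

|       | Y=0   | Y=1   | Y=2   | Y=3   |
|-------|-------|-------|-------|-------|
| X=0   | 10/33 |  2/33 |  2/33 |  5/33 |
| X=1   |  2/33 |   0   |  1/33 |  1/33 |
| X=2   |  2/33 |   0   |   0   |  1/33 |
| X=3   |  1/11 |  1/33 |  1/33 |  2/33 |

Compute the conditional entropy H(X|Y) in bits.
1.5511 bits

H(X|Y) = H(X,Y) - H(Y)

H(X,Y) = -Σ_{x,y} P(x,y) log₂ P(x,y). Per-cell terms -P(x,y)·log₂P(x,y):
  X=0: 0.52196, 0.24511, 0.24511, 0.41249
  X=1: 0.24511, 0.00000, 0.15286, 0.15286
  X=2: 0.24511, 0.00000, 0.00000, 0.15286
  X=3: 0.31449, 0.15286, 0.15286, 0.24511
  (cells with P = 0 contribute 0)
Sum of the 16 terms: H(X,Y) = 3.2388 bits

Marginal of Y (column sums):
  P(Y=0) = 10/33 + 2/33 + 2/33 + 1/11 = 17/33
  P(Y=1) = 2/33 + 0 + 0 + 1/33 = 1/11
  P(Y=2) = 2/33 + 1/33 + 0 + 1/33 = 4/33
  P(Y=3) = 5/33 + 1/33 + 1/33 + 2/33 = 3/11
H(Y) = -[(17/33)·log₂(17/33) + (1/11)·log₂(1/11) + (4/33)·log₂(4/33) + (3/11)·log₂(3/11)]
  = 0.49296 + 0.31449 + 0.36902 + 0.51122 = 1.6877 bits

H(X|Y) = H(X,Y) - H(Y) = 3.2388 - 1.6877 = 1.5511 bits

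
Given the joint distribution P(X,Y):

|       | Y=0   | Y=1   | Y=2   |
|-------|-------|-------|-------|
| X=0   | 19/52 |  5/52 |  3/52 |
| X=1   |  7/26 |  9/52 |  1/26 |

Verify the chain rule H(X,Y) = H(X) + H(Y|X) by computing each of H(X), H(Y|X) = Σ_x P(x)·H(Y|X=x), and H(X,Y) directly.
H(X) = 0.9989 bits, H(Y|X) = 1.2225 bits, H(X,Y) = 2.2215 bits

Marginal of X (row sums):
  P(X=0) = 19/52 + 5/52 + 3/52 = 27/52
  P(X=1) = 7/26 + 9/52 + 1/26 = 25/52
H(X) = -[(27/52)·log₂(27/52) + (25/52)·log₂(25/52)]
  = 0.49096 + 0.50797 = 0.9989 bits

H(Y|X) = Σ_x P(x)·H(Y|X=x):
  X=0: P(X=0) = 27/52, P(Y|X=0) = (19/27, 5/27, 1/9) → H(Y|X=0) = 1.15951
  X=1: P(X=1) = 25/52, P(Y|X=1) = (14/25, 9/25, 2/25) → H(Y|X=1) = 1.29056
H(Y|X) = (27/52)·1.15951 + (25/52)·1.29056 = 1.2225 bits

H(X,Y) = -Σ_{x,y} P(x,y) log₂ P(x,y). Per-cell terms -P(x,y)·log₂P(x,y):
  X=0: 0.53073, 0.32486, 0.23743
  X=1: 0.50968, 0.43797, 0.18079
Sum of the 6 terms: H(X,Y) = 2.2215 bits

Chain rule check:
  H(X) + H(Y|X) = 0.9989 + 1.2225 = 2.2214 bits
  H(X,Y) = 2.2215 bits
✓ Chain rule verified (Δ = 0.0001 is 4-dp rounding noise: each of the three values was rounded independently).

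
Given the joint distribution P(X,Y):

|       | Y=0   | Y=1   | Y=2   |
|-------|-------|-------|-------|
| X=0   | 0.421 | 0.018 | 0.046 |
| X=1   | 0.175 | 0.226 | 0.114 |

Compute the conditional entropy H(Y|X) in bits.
1.1169 bits

H(Y|X) = H(X,Y) - H(X)

H(X,Y) = -Σ_{x,y} P(x,y) log₂ P(x,y). Per-cell terms -P(x,y)·log₂P(x,y):
  X=0: 0.52545, 0.10433, 0.20434
  X=1: 0.44005, 0.48491, 0.35715
Sum of the 6 terms: H(X,Y) = 2.11623 bits

Marginal of X (row sums):
  P(X=0) = 0.421 + 0.018 + 0.046 = 0.485
  P(X=1) = 0.175 + 0.226 + 0.114 = 0.515
H(X) = -[0.485·log₂(0.485) + 0.515·log₂(0.515)]
  = 0.50631 + 0.49304 = 0.99935 bits

H(Y|X) = H(X,Y) - H(X) = 2.11623 - 0.99935 = 1.1169 bits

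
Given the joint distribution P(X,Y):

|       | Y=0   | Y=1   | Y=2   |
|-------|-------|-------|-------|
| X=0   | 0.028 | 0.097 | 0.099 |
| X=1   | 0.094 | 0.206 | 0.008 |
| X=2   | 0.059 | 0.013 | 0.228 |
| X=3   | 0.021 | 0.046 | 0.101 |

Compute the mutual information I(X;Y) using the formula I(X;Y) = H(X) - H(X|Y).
0.3679 bits

I(X;Y) = H(X) - H(X|Y)

Marginal of X (row sums):
  P(X=0) = 0.028 + 0.097 + 0.099 = 0.224
  P(X=1) = 0.094 + 0.206 + 0.008 = 0.308
  P(X=2) = 0.059 + 0.013 + 0.228 = 0.300
  P(X=3) = 0.021 + 0.046 + 0.101 = 0.168
H(X) = -[0.224·log₂(0.224) + 0.308·log₂(0.308) + 0.300·log₂(0.300) + 0.168·log₂(0.168)]
  = 0.483488 + 0.523291 + 0.521090 + 0.432342 = 1.96021 bits

Marginal of Y (column sums):
  P(Y=0) = 0.028 + 0.094 + 0.059 + 0.021 = 0.202
  P(Y=1) = 0.097 + 0.206 + 0.013 + 0.046 = 0.362
  P(Y=2) = 0.099 + 0.008 + 0.228 + 0.101 = 0.436
H(X|Y) = Σ_y P(y)·H(X|Y=y):
  Y=0: P(Y=0) = 0.202, P(X|Y=0) = (14/101, 47/101, 59/202, 21/202) → H(X|Y=0) = 1.766865
  Y=1: P(Y=1) = 0.362, P(X|Y=1) = (97/362, 103/181, 13/362, 23/181) → H(X|Y=1) = 1.522497
  Y=2: P(Y=2) = 0.436, P(X|Y=2) = (99/436, 2/109, 57/109, 101/436) → H(X|Y=2) = 1.569366
H(X|Y) = 0.202·1.766865 + 0.362·1.522497 + 0.436·1.569366 = 1.59229 bits

I(X;Y) = H(X) - H(X|Y) = 1.96021 - 1.59229 = 0.3679 bits

Cross-check via I(X;Y) = H(X) + H(Y) - H(X,Y): computing H(Y) from the column sums and H(X,Y) from the 12 cells in the same way gives H(Y) = 1.51895 bits and H(X,Y) = 3.11125 bits, so
I(X;Y) = 1.96021 + 1.51895 - 3.11125 = 0.3679 bits ✓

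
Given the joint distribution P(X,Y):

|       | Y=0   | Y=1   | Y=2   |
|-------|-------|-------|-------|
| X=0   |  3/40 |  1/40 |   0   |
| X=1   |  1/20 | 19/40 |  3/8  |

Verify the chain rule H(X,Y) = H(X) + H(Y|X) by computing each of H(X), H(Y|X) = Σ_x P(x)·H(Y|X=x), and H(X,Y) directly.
H(X) = 0.4690 bits, H(Y|X) = 1.2012 bits, H(X,Y) = 1.6702 bits

Marginal of X (row sums):
  P(X=0) = 3/40 + 1/40 + 0 = 1/10
  P(X=1) = 1/20 + 19/40 + 3/8 = 9/10
H(X) = -[(1/10)·log₂(1/10) + (9/10)·log₂(9/10)]
  = 0.3322 + 0.1368 = 0.4690 bits

H(Y|X) = Σ_x P(x)·H(Y|X=x):
  X=0: P(X=0) = 1/10, P(Y|X=0) = (3/4, 1/4, 0) → H(Y|X=0) = 0.8113
  X=1: P(X=1) = 9/10, P(Y|X=1) = (1/18, 19/36, 5/12) → H(Y|X=1) = 1.2445
H(Y|X) = (1/10)·0.8113 + (9/10)·1.2445 = 1.2012 bits

H(X,Y) = -Σ_{x,y} P(x,y) log₂ P(x,y). Per-cell terms -P(x,y)·log₂P(x,y):
  X=0: 0.2803, 0.1330, 0.0000
  X=1: 0.2161, 0.5102, 0.5306
  (cells with P = 0 contribute 0)
Sum of the 6 terms: H(X,Y) = 1.6702 bits

Chain rule check:
  H(X) + H(Y|X) = 0.4690 + 1.2012 = 1.6702 bits
  H(X,Y) = 1.6702 bits
✓ Chain rule verified.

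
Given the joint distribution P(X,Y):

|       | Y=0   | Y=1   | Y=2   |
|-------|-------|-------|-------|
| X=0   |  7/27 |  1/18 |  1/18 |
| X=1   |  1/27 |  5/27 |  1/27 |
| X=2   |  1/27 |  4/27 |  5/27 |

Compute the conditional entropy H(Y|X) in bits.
1.2394 bits

H(Y|X) = H(X,Y) - H(X)

H(X,Y) = -Σ_{x,y} P(x,y) log₂ P(x,y). Per-cell terms -P(x,y)·log₂P(x,y):
  X=0: 0.50492, 0.23166, 0.23166
  X=1: 0.17611, 0.45055, 0.17611
  X=2: 0.17611, 0.40813, 0.45055
Sum of the 9 terms: H(X,Y) = 2.8058 bits

Marginal of X (row sums):
  P(X=0) = 7/27 + 1/18 + 1/18 = 10/27
  P(X=1) = 1/27 + 5/27 + 1/27 = 7/27
  P(X=2) = 1/27 + 4/27 + 5/27 = 10/27
H(X) = -[(10/27)·log₂(10/27) + (7/27)·log₂(7/27) + (10/27)·log₂(10/27)]
  = 0.53073 + 0.50492 + 0.53073 = 1.5664 bits

H(Y|X) = H(X,Y) - H(X) = 2.8058 - 1.5664 = 1.2394 bits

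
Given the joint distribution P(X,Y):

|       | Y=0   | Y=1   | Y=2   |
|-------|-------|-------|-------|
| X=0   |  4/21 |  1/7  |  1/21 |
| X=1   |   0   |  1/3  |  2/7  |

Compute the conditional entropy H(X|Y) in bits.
0.6169 bits

H(X|Y) = H(X,Y) - H(Y)

H(X,Y) = -Σ_{x,y} P(x,y) log₂ P(x,y). Per-cell terms -P(x,y)·log₂P(x,y):
  X=0: 0.45568, 0.40105, 0.20916
  X=1: 0.00000, 0.52832, 0.51639
  (cells with P = 0 contribute 0)
Sum of the 6 terms: H(X,Y) = 2.1106 bits

Marginal of Y (column sums):
  P(Y=0) = 4/21 + 0 = 4/21
  P(Y=1) = 1/7 + 1/3 = 10/21
  P(Y=2) = 1/21 + 2/7 = 1/3
H(Y) = -[(4/21)·log₂(4/21) + (10/21)·log₂(10/21) + (1/3)·log₂(1/3)]
  = 0.45568 + 0.50971 + 0.52832 = 1.4937 bits

H(X|Y) = H(X,Y) - H(Y) = 2.1106 - 1.4937 = 0.6169 bits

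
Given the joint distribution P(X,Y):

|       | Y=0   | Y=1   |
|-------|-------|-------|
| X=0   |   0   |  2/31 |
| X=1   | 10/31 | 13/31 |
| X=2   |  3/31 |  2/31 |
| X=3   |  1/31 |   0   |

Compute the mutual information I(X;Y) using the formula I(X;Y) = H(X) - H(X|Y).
0.1038 bits

I(X;Y) = H(X) - H(X|Y)

Marginal of X (row sums):
  P(X=0) = 0 + 2/31 = 2/31
  P(X=1) = 10/31 + 13/31 = 23/31
  P(X=2) = 3/31 + 2/31 = 5/31
  P(X=3) = 1/31 + 0 = 1/31
H(X) = -[(2/31)·log₂(2/31) + (23/31)·log₂(23/31) + (5/31)·log₂(5/31) + (1/31)·log₂(1/31)]
  = 0.25511 + 0.31950 + 0.42456 + 0.15981 = 1.1590 bits

Marginal of Y (column sums):
  P(Y=0) = 0 + 10/31 + 3/31 + 1/31 = 14/31
  P(Y=1) = 2/31 + 13/31 + 2/31 + 0 = 17/31
H(X|Y) = Σ_y P(y)·H(X|Y=y):
  Y=0: P(Y=0) = 14/31, P(X|Y=0) = (0, 5/7, 3/14, 1/14) → H(X|Y=0) = 1.09491
  Y=1: P(Y=1) = 17/31, P(X|Y=1) = (2/17, 13/17, 2/17, 0) → H(X|Y=1) = 1.02242
H(X|Y) = (14/31)·1.09491 + (17/31)·1.02242 = 1.0552 bits

I(X;Y) = H(X) - H(X|Y) = 1.1590 - 1.0552 = 0.1038 bits

Cross-check via I(X;Y) = H(X) + H(Y) - H(X,Y): computing H(Y) from the column sums and H(X,Y) from the 8 cells in the same way gives H(Y) = 0.9932 bits and H(X,Y) = 2.0484 bits, so
I(X;Y) = 1.1590 + 0.9932 - 2.0484 = 0.1038 bits ✓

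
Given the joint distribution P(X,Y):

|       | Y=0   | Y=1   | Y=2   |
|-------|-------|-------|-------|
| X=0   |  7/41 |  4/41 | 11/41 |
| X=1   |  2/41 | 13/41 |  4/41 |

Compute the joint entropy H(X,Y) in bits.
2.3378 bits

H(X,Y) = -Σ_{x,y} P(x,y) log₂ P(x,y). Per-cell terms -P(x,y)·log₂P(x,y):
  X=0: 0.43540, 0.32757, 0.50925
  X=1: 0.21256, 0.52543, 0.32757
Sum of the 6 terms: H(X,Y) = 2.3378 bits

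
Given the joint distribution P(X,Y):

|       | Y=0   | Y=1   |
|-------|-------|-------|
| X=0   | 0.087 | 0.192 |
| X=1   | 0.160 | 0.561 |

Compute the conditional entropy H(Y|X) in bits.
0.8004 bits

H(Y|X) = H(X,Y) - H(X)

H(X,Y) = -Σ_{x,y} P(x,y) log₂ P(x,y). Per-cell terms -P(x,y)·log₂P(x,y):
  X=0: 0.30649, 0.45712
  X=1: 0.42302, 0.46783
Sum of the 4 terms: H(X,Y) = 1.6545 bits

Marginal of X (row sums):
  P(X=0) = 0.087 + 0.192 = 0.279
  P(X=1) = 0.160 + 0.561 = 0.721
H(X) = -[0.279·log₂(0.279) + 0.721·log₂(0.721)]
  = 0.51382 + 0.34026 = 0.8541 bits

H(Y|X) = H(X,Y) - H(X) = 1.6545 - 0.8541 = 0.8004 bits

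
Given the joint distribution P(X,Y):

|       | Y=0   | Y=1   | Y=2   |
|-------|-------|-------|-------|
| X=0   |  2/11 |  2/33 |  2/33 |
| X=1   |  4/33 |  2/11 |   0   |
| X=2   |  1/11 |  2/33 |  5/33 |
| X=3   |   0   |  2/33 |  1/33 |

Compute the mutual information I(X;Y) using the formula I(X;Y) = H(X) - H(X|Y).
0.3125 bits

I(X;Y) = H(X) - H(X|Y)

Marginal of X (row sums):
  P(X=0) = 2/11 + 2/33 + 2/33 = 10/33
  P(X=1) = 4/33 + 2/11 + 0 = 10/33
  P(X=2) = 1/11 + 2/33 + 5/33 = 10/33
  P(X=3) = 0 + 2/33 + 1/33 = 1/11
H(X) = -[(10/33)·log₂(10/33) + (10/33)·log₂(10/33) + (10/33)·log₂(10/33) + (1/11)·log₂(1/11)]
  = 0.52196 + 0.52196 + 0.52196 + 0.31449 = 1.88037 bits

Marginal of Y (column sums):
  P(Y=0) = 2/11 + 4/33 + 1/11 + 0 = 13/33
  P(Y=1) = 2/33 + 2/11 + 2/33 + 2/33 = 4/11
  P(Y=2) = 2/33 + 0 + 5/33 + 1/33 = 8/33
H(X|Y) = Σ_y P(y)·H(X|Y=y):
  Y=0: P(Y=0) = 13/33, P(X|Y=0) = (6/13, 4/13, 3/13, 0) → H(X|Y=0) = 1.52623
  Y=1: P(Y=1) = 4/11, P(X|Y=1) = (1/6, 1/2, 1/6, 1/6) → H(X|Y=1) = 1.79248
  Y=2: P(Y=2) = 8/33, P(X|Y=2) = (1/4, 0, 5/8, 1/8) → H(X|Y=2) = 1.29879
H(X|Y) = (13/33)·1.52623 + (4/11)·1.79248 + (8/33)·1.29879 = 1.56791 bits

I(X;Y) = H(X) - H(X|Y) = 1.88037 - 1.56791 = 0.3125 bits

Cross-check via I(X;Y) = H(X) + H(Y) - H(X,Y): computing H(Y) from the column sums and H(X,Y) from the 12 cells in the same way gives H(Y) = 1.55575 bits and H(X,Y) = 3.12366 bits, so
I(X;Y) = 1.88037 + 1.55575 - 3.12366 = 0.3125 bits ✓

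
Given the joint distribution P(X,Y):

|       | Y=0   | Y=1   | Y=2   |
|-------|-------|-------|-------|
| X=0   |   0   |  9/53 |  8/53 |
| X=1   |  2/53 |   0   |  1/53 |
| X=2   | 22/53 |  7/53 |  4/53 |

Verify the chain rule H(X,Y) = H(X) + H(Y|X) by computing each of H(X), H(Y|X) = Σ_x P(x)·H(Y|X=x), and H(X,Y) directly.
H(X) = 1.1863 bits, H(Y|X) = 1.1400 bits, H(X,Y) = 2.3263 bits

Marginal of X (row sums):
  P(X=0) = 0 + 9/53 + 8/53 = 17/53
  P(X=1) = 2/53 + 0 + 1/53 = 3/53
  P(X=2) = 22/53 + 7/53 + 4/53 = 33/53
H(X) = -[(17/53)·log₂(17/53) + (3/53)·log₂(3/53) + (33/53)·log₂(33/53)]
  = 0.5262 + 0.2345 + 0.4256 = 1.1863 bits

H(Y|X) = Σ_x P(x)·H(Y|X=x):
  X=0: P(X=0) = 17/53, P(Y|X=0) = (0, 9/17, 8/17) → H(Y|X=0) = 0.9975
  X=1: P(X=1) = 3/53, P(Y|X=1) = (2/3, 0, 1/3) → H(Y|X=1) = 0.9183
  X=2: P(X=2) = 33/53, P(Y|X=2) = (2/3, 7/33, 4/33) → H(Y|X=2) = 1.2335
H(Y|X) = (17/53)·0.9975 + (3/53)·0.9183 + (33/53)·1.2335 = 1.1400 bits

H(X,Y) = -Σ_{x,y} P(x,y) log₂ P(x,y). Per-cell terms -P(x,y)·log₂P(x,y):
  X=0: 0.0000, 0.4344, 0.4118
  X=1: 0.1784, 0.0000, 0.1081
  X=2: 0.5265, 0.3857, 0.2814
  (cells with P = 0 contribute 0)
Sum of the 9 terms: H(X,Y) = 2.3263 bits

Chain rule check:
  H(X) + H(Y|X) = 1.1863 + 1.1400 = 2.3263 bits
  H(X,Y) = 2.3263 bits
✓ Chain rule verified.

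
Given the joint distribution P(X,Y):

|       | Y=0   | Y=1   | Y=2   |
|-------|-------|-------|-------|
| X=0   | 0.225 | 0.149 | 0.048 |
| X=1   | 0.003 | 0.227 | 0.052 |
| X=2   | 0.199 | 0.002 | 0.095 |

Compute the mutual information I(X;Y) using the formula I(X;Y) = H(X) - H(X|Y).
0.4345 bits

I(X;Y) = H(X) - H(X|Y)

Marginal of X (row sums):
  P(X=0) = 0.225 + 0.149 + 0.048 = 0.422
  P(X=1) = 0.003 + 0.227 + 0.052 = 0.282
  P(X=2) = 0.199 + 0.002 + 0.095 = 0.296
H(X) = -[0.422·log₂(0.422) + 0.282·log₂(0.282) + 0.296·log₂(0.296)]
  = 0.52526 + 0.51500 + 0.51987 = 1.56013 bits

Marginal of Y (column sums):
  P(Y=0) = 0.225 + 0.003 + 0.199 = 0.427
  P(Y=1) = 0.149 + 0.227 + 0.002 = 0.378
  P(Y=2) = 0.048 + 0.052 + 0.095 = 0.195
H(X|Y) = Σ_y P(y)·H(X|Y=y):
  Y=0: P(Y=0) = 0.427, P(X|Y=0) = (225/427, 3/427, 199/427) → H(X|Y=0) = 1.05064
  Y=1: P(Y=1) = 0.378, P(X|Y=1) = (149/378, 227/378, 1/189) → H(X|Y=1) = 1.01123
  Y=2: P(Y=2) = 0.195, P(X|Y=2) = (16/65, 4/15, 19/39) → H(X|Y=2) = 1.51175
H(X|Y) = 0.427·1.05064 + 0.378·1.01123 + 0.195·1.51175 = 1.12566 bits

I(X;Y) = H(X) - H(X|Y) = 1.56013 - 1.12566 = 0.4345 bits

Cross-check via I(X;Y) = H(X) + H(Y) - H(X,Y): computing H(Y) from the column sums and H(X,Y) from the 9 cells in the same way gives H(Y) = 1.51466 bits and H(X,Y) = 2.64032 bits, so
I(X;Y) = 1.56013 + 1.51466 - 2.64032 = 0.4345 bits ✓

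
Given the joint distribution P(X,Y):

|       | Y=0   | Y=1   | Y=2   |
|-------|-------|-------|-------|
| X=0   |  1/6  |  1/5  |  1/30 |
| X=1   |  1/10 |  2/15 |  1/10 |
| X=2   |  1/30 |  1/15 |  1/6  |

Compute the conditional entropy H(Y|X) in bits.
1.4000 bits

H(Y|X) = H(X,Y) - H(X)

H(X,Y) = -Σ_{x,y} P(x,y) log₂ P(x,y). Per-cell terms -P(x,y)·log₂P(x,y):
  X=0: 0.43083, 0.46439, 0.16356
  X=1: 0.33219, 0.38759, 0.33219
  X=2: 0.16356, 0.26046, 0.43083
Sum of the 9 terms: H(X,Y) = 2.9656 bits

Marginal of X (row sums):
  P(X=0) = 1/6 + 1/5 + 1/30 = 2/5
  P(X=1) = 1/10 + 2/15 + 1/10 = 1/3
  P(X=2) = 1/30 + 1/15 + 1/6 = 4/15
H(X) = -[(2/5)·log₂(2/5) + (1/3)·log₂(1/3) + (4/15)·log₂(4/15)]
  = 0.52877 + 0.52832 + 0.50850 = 1.5656 bits

H(Y|X) = H(X,Y) - H(X) = 2.9656 - 1.5656 = 1.4000 bits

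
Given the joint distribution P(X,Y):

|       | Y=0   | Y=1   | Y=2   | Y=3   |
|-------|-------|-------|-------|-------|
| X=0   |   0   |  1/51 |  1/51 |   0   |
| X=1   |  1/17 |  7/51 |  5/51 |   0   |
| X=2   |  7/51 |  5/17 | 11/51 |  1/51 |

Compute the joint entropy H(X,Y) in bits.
2.6857 bits

H(X,Y) = -Σ_{x,y} P(x,y) log₂ P(x,y). Per-cell terms -P(x,y)·log₂P(x,y):
  X=0: 0.000000, 0.111224, 0.111224, 0.000000
  X=1: 0.240439, 0.393245, 0.328480, 0.000000
  X=2: 0.393245, 0.519275, 0.477312, 0.111224
  (cells with P = 0 contribute 0)
Sum of the 12 terms: H(X,Y) = 2.6857 bits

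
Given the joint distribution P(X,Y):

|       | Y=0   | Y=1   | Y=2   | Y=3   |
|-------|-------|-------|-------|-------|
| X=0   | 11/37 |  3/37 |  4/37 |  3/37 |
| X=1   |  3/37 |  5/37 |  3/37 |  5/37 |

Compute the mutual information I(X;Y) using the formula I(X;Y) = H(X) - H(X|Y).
0.1040 bits

I(X;Y) = H(X) - H(X|Y)

Marginal of X (row sums):
  P(X=0) = 11/37 + 3/37 + 4/37 + 3/37 = 21/37
  P(X=1) = 3/37 + 5/37 + 3/37 + 5/37 = 16/37
H(X) = -[(21/37)·log₂(21/37) + (16/37)·log₂(16/37)]
  = 0.46378 + 0.52301 = 0.9868 bits

Marginal of Y (column sums):
  P(Y=0) = 11/37 + 3/37 = 14/37
  P(Y=1) = 3/37 + 5/37 = 8/37
  P(Y=2) = 4/37 + 3/37 = 7/37
  P(Y=3) = 3/37 + 5/37 = 8/37
H(X|Y) = Σ_y P(y)·H(X|Y=y):
  Y=0: P(Y=0) = 14/37, P(X|Y=0) = (11/14, 3/14) → H(X|Y=0) = 0.74960
  Y=1: P(Y=1) = 8/37, P(X|Y=1) = (3/8, 5/8) → H(X|Y=1) = 0.95443
  Y=2: P(Y=2) = 7/37, P(X|Y=2) = (4/7, 3/7) → H(X|Y=2) = 0.98523
  Y=3: P(Y=3) = 8/37, P(X|Y=3) = (3/8, 5/8) → H(X|Y=3) = 0.95443
H(X|Y) = (14/37)·0.74960 + (8/37)·0.95443 + (7/37)·0.98523 + (8/37)·0.95443 = 0.8828 bits

I(X;Y) = H(X) - H(X|Y) = 0.9868 - 0.8828 = 0.1040 bits

Cross-check via I(X;Y) = H(X) + H(Y) - H(X,Y): computing H(Y) from the column sums and H(X,Y) from the 8 cells in the same way gives H(Y) = 1.9404 bits and H(X,Y) = 2.8232 bits, so
I(X;Y) = 0.9868 + 1.9404 - 2.8232 = 0.1040 bits ✓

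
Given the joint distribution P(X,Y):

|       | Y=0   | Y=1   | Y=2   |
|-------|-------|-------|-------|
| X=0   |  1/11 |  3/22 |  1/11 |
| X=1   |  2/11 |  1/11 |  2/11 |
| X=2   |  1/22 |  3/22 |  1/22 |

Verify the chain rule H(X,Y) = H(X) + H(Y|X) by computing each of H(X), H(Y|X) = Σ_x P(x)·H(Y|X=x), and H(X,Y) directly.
H(X) = 1.5285 bits, H(Y|X) = 1.4987 bits, H(X,Y) = 3.0272 bits

Marginal of X (row sums):
  P(X=0) = 1/11 + 3/22 + 1/11 = 7/22
  P(X=1) = 2/11 + 1/11 + 2/11 = 5/11
  P(X=2) = 1/22 + 3/22 + 1/22 = 5/22
H(X) = -[(7/22)·log₂(7/22) + (5/11)·log₂(5/11) + (5/22)·log₂(5/22)]
  = 0.525661 + 0.517047 + 0.485796 = 1.5285 bits

H(Y|X) = Σ_x P(x)·H(Y|X=x):
  X=0: P(X=0) = 7/22, P(Y|X=0) = (2/7, 3/7, 2/7) → H(Y|X=0) = 1.556657
  X=1: P(X=1) = 5/11, P(Y|X=1) = (2/5, 1/5, 2/5) → H(Y|X=1) = 1.521928
  X=2: P(X=2) = 5/22, P(Y|X=2) = (1/5, 3/5, 1/5) → H(Y|X=2) = 1.370951
H(Y|X) = (7/22)·1.556657 + (5/11)·1.521928 + (5/22)·1.370951 = 1.4987 bits

H(X,Y) = -Σ_{x,y} P(x,y) log₂ P(x,y). Per-cell terms -P(x,y)·log₂P(x,y):
  X=0: 0.314494, 0.391973, 0.314494
  X=1: 0.447169, 0.314494, 0.447169
  X=2: 0.202701, 0.391973, 0.202701
Sum of the 9 terms: H(X,Y) = 3.0272 bits

Chain rule check:
  H(X) + H(Y|X) = 1.5285 + 1.4987 = 3.0272 bits
  H(X,Y) = 3.0272 bits
✓ Chain rule verified.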